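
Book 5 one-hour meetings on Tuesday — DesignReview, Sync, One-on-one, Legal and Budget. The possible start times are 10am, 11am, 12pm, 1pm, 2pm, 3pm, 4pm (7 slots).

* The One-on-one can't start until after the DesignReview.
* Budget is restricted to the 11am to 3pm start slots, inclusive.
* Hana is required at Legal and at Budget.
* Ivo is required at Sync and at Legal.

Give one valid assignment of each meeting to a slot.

Legal -> 12pm; DesignReview -> 10am; One-on-one -> 11am; Budget -> 11am; Sync -> 10am

Checking: DesignReview(10am) before One-on-one(11am); Sync(10am) != Legal(12pm); Legal(12pm) != Budget(11am); Budget=11am in [11am,3pm].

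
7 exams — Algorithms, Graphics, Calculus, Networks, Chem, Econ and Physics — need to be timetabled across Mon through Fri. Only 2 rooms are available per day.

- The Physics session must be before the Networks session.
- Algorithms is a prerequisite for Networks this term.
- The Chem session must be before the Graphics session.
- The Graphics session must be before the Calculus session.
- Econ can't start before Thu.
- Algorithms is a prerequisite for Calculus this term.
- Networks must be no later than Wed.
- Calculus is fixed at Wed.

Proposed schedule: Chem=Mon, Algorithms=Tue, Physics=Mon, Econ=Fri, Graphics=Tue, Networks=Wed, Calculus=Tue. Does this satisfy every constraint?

No — it violates: Only 2 rooms are available per day

The Graphics session must be before the Calculus session — violated.
The Chem session must be before the Graphics session — holds.
Networks must be no later than Wed — holds.
Only 2 rooms are available per day — violated.
Calculus is fixed at Wed — violated.
Econ can't start before Thu — holds.
Algorithms is a prerequisite for Networks this term — holds.
The Physics session must be before the Networks session — holds.
Algorithms is a prerequisite for Calculus this term — violated.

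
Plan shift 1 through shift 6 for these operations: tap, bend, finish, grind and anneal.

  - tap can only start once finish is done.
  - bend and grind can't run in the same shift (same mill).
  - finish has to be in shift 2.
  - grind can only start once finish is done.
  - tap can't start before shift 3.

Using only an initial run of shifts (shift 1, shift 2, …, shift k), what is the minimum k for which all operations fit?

The precedence chain requires at least 2 distinct shifts.
tap can't be placed before shift 3, so the schedule must run through at least shift 3.
3 works (last occupied shift: shift 3): for example finish -> shift 2, tap -> shift 3, grind -> shift 3, bend -> shift 1, anneal -> shift 1.

3 shifts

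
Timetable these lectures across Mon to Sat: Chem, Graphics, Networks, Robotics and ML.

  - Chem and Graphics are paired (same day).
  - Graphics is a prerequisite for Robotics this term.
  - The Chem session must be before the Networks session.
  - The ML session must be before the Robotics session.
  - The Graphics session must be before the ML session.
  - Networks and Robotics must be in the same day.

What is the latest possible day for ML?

Precedence pushes ML to at least Tue; downstream work caps ML at Fri.
ML at Fri is achievable: Graphics -> Mon, Chem -> Mon, Networks -> Sat, ML -> Fri, Robotics -> Sat.

Fri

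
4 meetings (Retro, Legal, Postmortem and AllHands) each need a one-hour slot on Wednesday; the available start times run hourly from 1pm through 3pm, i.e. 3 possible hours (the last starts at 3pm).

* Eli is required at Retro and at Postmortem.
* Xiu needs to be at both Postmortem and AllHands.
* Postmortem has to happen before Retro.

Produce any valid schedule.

Retro -> 2pm, Legal -> 1pm, Postmortem -> 1pm, AllHands -> 2pm

Checking: Postmortem(1pm) before Retro(2pm); Retro(2pm) != Postmortem(1pm); Postmortem(1pm) != AllHands(2pm).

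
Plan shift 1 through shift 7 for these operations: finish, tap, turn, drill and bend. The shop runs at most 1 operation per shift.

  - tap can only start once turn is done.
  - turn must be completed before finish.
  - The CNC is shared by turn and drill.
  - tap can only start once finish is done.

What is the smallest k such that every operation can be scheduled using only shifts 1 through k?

5

The precedence chain requires at least 3 distinct shifts.
With at most 1 per shift and 5 operations, at least 5 shifts are needed.
5 works (last occupied shift: shift 5): for example bend -> shift 5, turn -> shift 1, tap -> shift 3, finish -> shift 2, drill -> shift 4.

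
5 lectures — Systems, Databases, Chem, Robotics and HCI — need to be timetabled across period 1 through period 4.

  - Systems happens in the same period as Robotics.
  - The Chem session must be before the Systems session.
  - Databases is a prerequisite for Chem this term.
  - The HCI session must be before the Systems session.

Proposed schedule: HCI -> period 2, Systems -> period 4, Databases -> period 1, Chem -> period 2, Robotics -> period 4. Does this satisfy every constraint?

Valid

Databases is a prerequisite for Chem this term — holds.
The HCI session must be before the Systems session — holds.
Systems happens in the same period as Robotics — holds.
The Chem session must be before the Systems session — holds.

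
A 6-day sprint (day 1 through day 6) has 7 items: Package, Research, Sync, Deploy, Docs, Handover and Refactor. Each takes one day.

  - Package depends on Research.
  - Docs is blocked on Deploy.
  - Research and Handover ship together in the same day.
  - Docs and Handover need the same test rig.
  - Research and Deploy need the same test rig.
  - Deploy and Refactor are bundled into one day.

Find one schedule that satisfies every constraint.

Refactor -> day 2; Package -> day 2; Research -> day 1; Sync -> day 1; Deploy -> day 2; Docs -> day 3; Handover -> day 1

Checking: Research(day 1) before Package(day 2); Deploy(day 2) before Docs(day 3); Docs(day 3) != Handover(day 1); Research(day 1) != Deploy(day 2); Research = Handover = day 1; Deploy = Refactor = day 2.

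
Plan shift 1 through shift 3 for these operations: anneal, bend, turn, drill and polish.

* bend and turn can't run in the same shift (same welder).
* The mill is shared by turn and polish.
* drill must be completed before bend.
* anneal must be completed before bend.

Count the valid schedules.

Splitting on anneal: it can be shift 1 (12), shift 2 (8). Listing each branch's schedules as (bend, turn, drill, polish) by shift number:
anneal=shift 1: (2,1,1,2) (2,1,1,3) (2,3,1,1) (2,3,1,2) (3,1,1,2) (3,1,1,3) (3,1,2,2) (3,1,2,3) (3,2,1,1) (3,2,1,3) (3,2,2,1) (3,2,2,3) — 12.
anneal=shift 2: (3,1,1,2) (3,1,1,3) (3,1,2,2) (3,1,2,3) (3,2,1,1) (3,2,1,3) (3,2,2,1) (3,2,2,3) — 8.
Summing: 12 + 8 = 20.

20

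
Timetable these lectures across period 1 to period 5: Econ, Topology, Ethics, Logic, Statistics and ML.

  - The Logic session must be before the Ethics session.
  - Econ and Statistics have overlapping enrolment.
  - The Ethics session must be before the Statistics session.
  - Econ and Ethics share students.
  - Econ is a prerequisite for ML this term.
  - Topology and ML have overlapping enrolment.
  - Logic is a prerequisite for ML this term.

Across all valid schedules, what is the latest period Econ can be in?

Downstream work caps Econ at period 4.
Econ at period 4 is achievable: ML in period 5; Ethics in period 2; Topology in period 1; Statistics in period 3; Econ in period 4; Logic in period 1.

period 4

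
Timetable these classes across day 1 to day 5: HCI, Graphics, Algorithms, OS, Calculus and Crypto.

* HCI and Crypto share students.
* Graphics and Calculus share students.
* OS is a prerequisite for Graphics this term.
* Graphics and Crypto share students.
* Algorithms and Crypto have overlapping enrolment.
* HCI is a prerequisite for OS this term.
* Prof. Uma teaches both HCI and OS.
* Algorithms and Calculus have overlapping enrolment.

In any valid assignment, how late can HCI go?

Downstream work caps HCI at day 3.
HCI at day 3 is achievable: Calculus=day 2, HCI=day 3, Crypto=day 2, Algorithms=day 1, Graphics=day 5, OS=day 4.

day 3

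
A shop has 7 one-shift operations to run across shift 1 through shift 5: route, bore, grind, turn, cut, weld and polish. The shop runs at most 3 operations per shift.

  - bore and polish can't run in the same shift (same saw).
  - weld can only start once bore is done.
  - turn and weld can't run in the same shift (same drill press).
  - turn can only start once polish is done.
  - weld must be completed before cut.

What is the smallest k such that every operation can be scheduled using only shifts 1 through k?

The precedence chain requires at least 3 distinct shifts.
With at most 3 per shift and 7 operations, at least 3 shifts are needed.
3 works (last occupied shift: shift 3): for example route=shift 1; polish=shift 2; cut=shift 3; weld=shift 2; bore=shift 1; turn=shift 3; grind=shift 1.

3 shifts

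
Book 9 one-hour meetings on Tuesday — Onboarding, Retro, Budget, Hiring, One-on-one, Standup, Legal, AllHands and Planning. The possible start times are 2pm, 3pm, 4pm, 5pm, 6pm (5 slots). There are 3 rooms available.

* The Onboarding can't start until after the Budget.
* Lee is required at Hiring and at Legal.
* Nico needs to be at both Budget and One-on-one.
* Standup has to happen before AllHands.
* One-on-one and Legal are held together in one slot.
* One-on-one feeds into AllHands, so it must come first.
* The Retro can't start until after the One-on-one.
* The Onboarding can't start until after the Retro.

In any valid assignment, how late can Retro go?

5pm

Precedence pushes Retro to at least 3pm; downstream work caps Retro at 5pm.
Retro at 5pm is achievable: Retro in 5pm, Legal in 2pm, One-on-one in 2pm, Planning in 4pm, Standup in 2pm, Budget in 3pm, Hiring in 3pm, AllHands in 3pm, Onboarding in 6pm.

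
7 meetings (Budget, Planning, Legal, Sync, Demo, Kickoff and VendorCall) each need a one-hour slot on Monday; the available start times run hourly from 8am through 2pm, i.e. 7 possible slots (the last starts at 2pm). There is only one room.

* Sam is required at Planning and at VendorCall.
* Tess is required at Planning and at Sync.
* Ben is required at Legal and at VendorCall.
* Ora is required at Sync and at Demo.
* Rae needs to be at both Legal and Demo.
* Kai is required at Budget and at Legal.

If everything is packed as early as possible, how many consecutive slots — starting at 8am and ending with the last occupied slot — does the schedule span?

7

With at most 1 per slot and 7 meetings, at least 7 slots are needed.
7 works (last occupied slot: 2pm): for example Sync=11am; Kickoff=1pm; Legal=10am; Budget=8am; Planning=9am; Demo=12pm; VendorCall=2pm.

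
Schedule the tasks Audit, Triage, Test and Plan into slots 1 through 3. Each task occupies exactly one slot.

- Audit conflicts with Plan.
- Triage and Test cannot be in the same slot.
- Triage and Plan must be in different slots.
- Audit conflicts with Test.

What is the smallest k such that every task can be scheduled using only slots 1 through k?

Could 1 slot be enough, i.e. nothing placed later than 1? No: Test can't share with Audit (1) → nothing is left.
So 1 slot is not enough.
2 works (last occupied slot: 2): for example Test in 2; Triage in 1; Audit in 1; Plan in 2.

2 slots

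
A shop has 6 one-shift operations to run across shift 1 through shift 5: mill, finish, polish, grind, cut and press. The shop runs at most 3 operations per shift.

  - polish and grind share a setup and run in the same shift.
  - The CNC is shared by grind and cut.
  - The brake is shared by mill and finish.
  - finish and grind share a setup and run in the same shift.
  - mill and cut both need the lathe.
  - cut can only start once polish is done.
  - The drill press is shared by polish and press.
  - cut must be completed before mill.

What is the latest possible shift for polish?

shift 3

Downstream work caps polish at shift 3.
polish at shift 3 is achievable: mill -> shift 5, cut -> shift 4, press -> shift 1, grind -> shift 3, polish -> shift 3, finish -> shift 3.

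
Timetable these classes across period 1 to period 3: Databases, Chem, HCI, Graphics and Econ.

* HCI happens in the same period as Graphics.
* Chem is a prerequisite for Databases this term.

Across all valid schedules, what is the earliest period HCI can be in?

period 1

HCI at period 1 is achievable: HCI=period 1, Databases=period 2, Chem=period 1, Econ=period 1, Graphics=period 1.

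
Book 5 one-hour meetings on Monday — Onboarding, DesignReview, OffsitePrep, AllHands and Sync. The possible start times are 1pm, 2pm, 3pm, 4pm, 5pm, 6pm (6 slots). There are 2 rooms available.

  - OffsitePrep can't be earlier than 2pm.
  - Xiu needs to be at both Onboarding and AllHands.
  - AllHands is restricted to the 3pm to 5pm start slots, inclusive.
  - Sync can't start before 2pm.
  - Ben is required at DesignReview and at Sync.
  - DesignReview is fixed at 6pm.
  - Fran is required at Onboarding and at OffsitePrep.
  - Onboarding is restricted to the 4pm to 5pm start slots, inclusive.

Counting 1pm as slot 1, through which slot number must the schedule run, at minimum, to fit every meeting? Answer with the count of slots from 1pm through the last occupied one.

With at most 2 per slot and 5 meetings, at least 3 slots are needed.
DesignReview can't be placed before 6pm — that is slot 6 counting from 1pm — so the schedule must run through at least 6 slots.
6 works (last occupied slot: 6pm): for example AllHands -> 3pm, OffsitePrep -> 2pm, Onboarding -> 4pm, Sync -> 2pm, DesignReview -> 6pm.

6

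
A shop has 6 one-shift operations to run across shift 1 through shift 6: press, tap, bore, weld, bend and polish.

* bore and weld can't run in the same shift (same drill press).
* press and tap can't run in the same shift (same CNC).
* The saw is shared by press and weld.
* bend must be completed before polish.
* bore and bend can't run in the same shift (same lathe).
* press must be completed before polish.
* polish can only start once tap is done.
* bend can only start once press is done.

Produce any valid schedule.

press -> shift 1; bore -> shift 1; polish -> shift 3; tap -> shift 2; weld -> shift 2; bend -> shift 2

Checking: tap(shift 2) before polish(shift 3); press(shift 1) before polish(shift 3); bend(shift 2) before polish(shift 3); press(shift 1) before bend(shift 2); bore(shift 1) != bend(shift 2); bore(shift 1) != weld(shift 2); press(shift 1) != weld(shift 2); press(shift 1) != tap(shift 2).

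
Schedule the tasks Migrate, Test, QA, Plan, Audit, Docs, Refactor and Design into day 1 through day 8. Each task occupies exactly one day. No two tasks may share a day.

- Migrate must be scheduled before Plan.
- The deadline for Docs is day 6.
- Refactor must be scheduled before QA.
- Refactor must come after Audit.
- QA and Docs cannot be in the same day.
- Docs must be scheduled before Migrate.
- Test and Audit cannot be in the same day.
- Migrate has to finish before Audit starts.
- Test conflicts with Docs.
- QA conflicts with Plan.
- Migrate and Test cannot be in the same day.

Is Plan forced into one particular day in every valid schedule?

Plan can be day 3 (e.g. Refactor -> day 5, Docs -> day 1, Test -> day 7, Plan -> day 3, Migrate -> day 2, Design -> day 8, QA -> day 6, Audit -> day 4) or day 4 (e.g. Test=day 7, Docs=day 1, QA=day 6, Migrate=day 2, Refactor=day 5, Design=day 8, Audit=day 3, Plan=day 4).

No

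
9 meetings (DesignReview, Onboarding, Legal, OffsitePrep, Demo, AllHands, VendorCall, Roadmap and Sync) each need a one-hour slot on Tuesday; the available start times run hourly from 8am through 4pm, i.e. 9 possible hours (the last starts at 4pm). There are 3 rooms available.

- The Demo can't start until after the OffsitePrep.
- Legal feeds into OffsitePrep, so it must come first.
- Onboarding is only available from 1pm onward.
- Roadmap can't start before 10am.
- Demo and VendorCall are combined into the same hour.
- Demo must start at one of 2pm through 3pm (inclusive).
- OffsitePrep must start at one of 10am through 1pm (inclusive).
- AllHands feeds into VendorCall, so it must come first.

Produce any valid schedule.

Onboarding=1pm; Legal=8am; VendorCall=2pm; DesignReview=8am; Roadmap=10am; Demo=2pm; AllHands=8am; Sync=9am; OffsitePrep=10am

Checking: OffsitePrep(10am) before Demo(2pm); Legal(8am) before OffsitePrep(10am); AllHands(8am) before VendorCall(2pm); Demo = VendorCall = 2pm; Demo=2pm in [2pm,3pm]; OffsitePrep=10am in [10am,1pm]; Onboarding=1pm in [1pm,4pm]; Roadmap=10am in [10am,4pm]; max 3 per hour (cap 3).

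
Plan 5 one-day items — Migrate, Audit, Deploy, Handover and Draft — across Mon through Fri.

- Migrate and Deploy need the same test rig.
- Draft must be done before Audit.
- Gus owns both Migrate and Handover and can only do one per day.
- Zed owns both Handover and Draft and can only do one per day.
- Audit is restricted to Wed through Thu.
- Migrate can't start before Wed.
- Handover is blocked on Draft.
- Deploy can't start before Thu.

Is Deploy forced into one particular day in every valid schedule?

No

Deploy can be Thu (e.g. Migrate -> Wed; Audit -> Wed; Handover -> Tue; Deploy -> Thu; Draft -> Mon) or Fri (e.g. Handover -> Tue, Deploy -> Fri, Audit -> Wed, Draft -> Mon, Migrate -> Wed).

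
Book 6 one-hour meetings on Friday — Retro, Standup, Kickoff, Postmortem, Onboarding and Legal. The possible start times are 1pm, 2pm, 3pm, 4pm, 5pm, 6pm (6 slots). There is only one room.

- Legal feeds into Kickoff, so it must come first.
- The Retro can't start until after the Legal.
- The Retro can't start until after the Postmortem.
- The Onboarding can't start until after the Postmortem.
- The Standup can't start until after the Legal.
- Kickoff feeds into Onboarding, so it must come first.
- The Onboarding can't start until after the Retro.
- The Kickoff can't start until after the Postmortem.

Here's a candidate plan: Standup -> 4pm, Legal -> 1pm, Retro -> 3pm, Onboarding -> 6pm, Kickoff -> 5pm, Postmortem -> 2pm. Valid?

Yes

The Standup can't start until after the Legal — holds.
The Onboarding can't start until after the Retro — holds.
Kickoff feeds into Onboarding, so it must come first — holds.
The Onboarding can't start until after the Postmortem — holds.
There is only one room — holds.
Legal feeds into Kickoff, so it must come first — holds.
The Retro can't start until after the Legal — holds.
The Retro can't start until after the Postmortem — holds.
The Kickoff can't start until after the Postmortem — holds.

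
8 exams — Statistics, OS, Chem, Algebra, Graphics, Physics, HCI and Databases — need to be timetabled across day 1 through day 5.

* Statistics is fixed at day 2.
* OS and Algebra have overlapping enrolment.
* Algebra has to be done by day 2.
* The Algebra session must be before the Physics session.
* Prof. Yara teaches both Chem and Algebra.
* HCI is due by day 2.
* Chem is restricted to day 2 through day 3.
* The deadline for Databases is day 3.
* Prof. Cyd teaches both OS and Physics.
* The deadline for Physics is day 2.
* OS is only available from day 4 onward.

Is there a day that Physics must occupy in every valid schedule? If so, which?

day 2

Precedence pushes Physics to at least day 2; Physics's own window allows nothing later than day 2.
So Physics is pinned to day 2.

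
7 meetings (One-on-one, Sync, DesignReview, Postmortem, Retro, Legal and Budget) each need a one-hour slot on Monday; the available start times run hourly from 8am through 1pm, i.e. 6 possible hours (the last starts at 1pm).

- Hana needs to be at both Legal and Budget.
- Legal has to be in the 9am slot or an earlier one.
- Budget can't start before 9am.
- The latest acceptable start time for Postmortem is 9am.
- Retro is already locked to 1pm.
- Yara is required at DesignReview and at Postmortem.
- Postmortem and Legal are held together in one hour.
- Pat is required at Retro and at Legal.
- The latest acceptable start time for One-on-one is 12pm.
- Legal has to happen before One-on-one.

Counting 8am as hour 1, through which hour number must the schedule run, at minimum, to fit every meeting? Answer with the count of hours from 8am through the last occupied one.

6 hours

The precedence chain requires at least 2 distinct hours.
Retro can't be placed before 1pm — that is hour 6 counting from 8am — so the schedule must run through at least 6 hours.
6 works (last occupied hour: 1pm): for example DesignReview in 9am; Legal in 8am; Budget in 9am; One-on-one in 9am; Retro in 1pm; Postmortem in 8am; Sync in 8am.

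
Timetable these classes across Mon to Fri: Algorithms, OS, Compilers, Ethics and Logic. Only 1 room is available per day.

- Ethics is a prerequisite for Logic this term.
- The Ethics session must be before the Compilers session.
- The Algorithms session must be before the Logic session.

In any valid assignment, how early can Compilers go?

Precedence pushes Compilers to at least Tue.
Compilers at Tue is achievable: OS in Fri, Compilers in Tue, Logic in Thu, Algorithms in Wed, Ethics in Mon.

Tue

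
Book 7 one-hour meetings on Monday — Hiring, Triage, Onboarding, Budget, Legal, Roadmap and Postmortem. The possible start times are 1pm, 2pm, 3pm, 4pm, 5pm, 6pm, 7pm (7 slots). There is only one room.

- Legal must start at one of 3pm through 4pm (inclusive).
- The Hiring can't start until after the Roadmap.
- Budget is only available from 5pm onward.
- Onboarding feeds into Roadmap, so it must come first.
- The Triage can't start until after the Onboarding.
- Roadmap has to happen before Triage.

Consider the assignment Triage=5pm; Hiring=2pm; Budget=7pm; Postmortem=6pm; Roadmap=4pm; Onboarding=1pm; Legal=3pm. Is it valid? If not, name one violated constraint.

The Hiring can't start until after the Roadmap — violated.
Onboarding feeds into Roadmap, so it must come first — holds.
Roadmap has to happen before Triage — holds.
The Triage can't start until after the Onboarding — holds.
There is only one room — holds.
Budget is only available from 5pm onward — holds.
Legal must start at one of 3pm through 4pm (inclusive) — holds.

No. The Hiring can't start until after the Roadmap is not satisfied.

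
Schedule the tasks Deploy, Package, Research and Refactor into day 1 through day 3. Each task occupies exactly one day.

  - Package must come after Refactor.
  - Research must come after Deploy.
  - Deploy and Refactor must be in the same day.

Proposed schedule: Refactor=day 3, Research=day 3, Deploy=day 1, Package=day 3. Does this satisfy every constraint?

Deploy and Refactor must be in the same day — violated.
Package must come after Refactor — violated.
Research must come after Deploy — holds.

No. Deploy and Refactor must be in the same day is not satisfied.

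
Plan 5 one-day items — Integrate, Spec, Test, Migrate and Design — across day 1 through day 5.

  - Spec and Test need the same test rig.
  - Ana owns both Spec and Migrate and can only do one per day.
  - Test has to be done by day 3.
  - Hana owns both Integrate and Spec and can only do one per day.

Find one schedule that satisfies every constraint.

Migrate in day 1; Spec in day 2; Test in day 1; Integrate in day 1; Design in day 1

Checking: Spec(day 2) != Test(day 1); Spec(day 2) != Migrate(day 1); Integrate(day 1) != Spec(day 2); Test=day 1 in [day 1,day 3].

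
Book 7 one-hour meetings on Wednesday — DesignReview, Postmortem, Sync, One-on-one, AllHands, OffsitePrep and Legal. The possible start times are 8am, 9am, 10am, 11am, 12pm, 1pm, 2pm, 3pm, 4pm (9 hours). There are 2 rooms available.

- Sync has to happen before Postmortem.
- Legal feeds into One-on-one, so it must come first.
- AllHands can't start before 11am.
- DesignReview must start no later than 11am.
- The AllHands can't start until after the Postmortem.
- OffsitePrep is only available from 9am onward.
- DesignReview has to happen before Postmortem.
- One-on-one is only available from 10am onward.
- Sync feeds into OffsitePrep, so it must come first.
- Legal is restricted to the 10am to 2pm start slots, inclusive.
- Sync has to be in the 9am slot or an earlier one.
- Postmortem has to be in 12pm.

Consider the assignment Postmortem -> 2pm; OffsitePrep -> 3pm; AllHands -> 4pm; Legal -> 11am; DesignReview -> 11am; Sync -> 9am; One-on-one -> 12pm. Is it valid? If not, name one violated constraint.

Invalid. Postmortem has to be in 12pm.

AllHands can't start before 11am — holds.
The AllHands can't start until after the Postmortem — holds.
Sync has to be in the 9am slot or an earlier one — holds.
OffsitePrep is only available from 9am onward — holds.
Legal is restricted to the 10am to 2pm start slots, inclusive — holds.
DesignReview has to happen before Postmortem — holds.
Sync has to happen before Postmortem — holds.
One-on-one is only available from 10am onward — holds.
Sync feeds into OffsitePrep, so it must come first — holds.
There are 2 rooms available — holds.
Legal feeds into One-on-one, so it must come first — holds.
DesignReview must start no later than 11am — holds.
Postmortem has to be in 12pm — violated.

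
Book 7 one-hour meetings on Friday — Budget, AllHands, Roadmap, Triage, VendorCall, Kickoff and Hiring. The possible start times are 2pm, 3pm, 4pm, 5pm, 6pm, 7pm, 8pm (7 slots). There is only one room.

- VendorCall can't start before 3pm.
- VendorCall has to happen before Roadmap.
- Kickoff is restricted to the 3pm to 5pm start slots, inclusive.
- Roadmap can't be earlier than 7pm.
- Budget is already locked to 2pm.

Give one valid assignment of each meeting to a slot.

Hiring -> 8pm; Budget -> 2pm; Roadmap -> 7pm; AllHands -> 5pm; Triage -> 6pm; Kickoff -> 3pm; VendorCall -> 4pm

Checking: VendorCall(4pm) before Roadmap(7pm); Roadmap=7pm in [7pm,8pm]; VendorCall=4pm in [3pm,8pm]; Kickoff=3pm in [3pm,5pm]; Budget=2pm in [2pm,2pm]; max 1 per slot (cap 1).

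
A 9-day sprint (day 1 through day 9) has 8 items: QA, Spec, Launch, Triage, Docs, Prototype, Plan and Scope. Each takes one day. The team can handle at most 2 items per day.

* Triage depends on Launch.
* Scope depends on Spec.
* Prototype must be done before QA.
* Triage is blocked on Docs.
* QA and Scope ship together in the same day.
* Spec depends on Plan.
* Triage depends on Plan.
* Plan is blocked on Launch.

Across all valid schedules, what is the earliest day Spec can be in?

day 3

Precedence pushes Spec to at least day 3; downstream work caps Spec at day 8.
Spec at day 3 is achievable: Plan -> day 2; Spec -> day 3; Launch -> day 1; QA -> day 4; Triage -> day 3; Docs -> day 1; Scope -> day 4; Prototype -> day 2.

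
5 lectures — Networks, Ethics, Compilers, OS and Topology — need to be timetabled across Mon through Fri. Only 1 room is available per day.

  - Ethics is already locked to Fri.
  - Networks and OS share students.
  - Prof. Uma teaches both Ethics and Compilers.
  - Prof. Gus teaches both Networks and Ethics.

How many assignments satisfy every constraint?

24

Splitting on Networks: it can be Mon (6), Tue (6), Wed (6), Thu (6). Listing each branch's schedules as (Ethics, Compilers, OS, Topology):
Networks=Mon: (Fri,Tue,Wed,Thu) (Fri,Tue,Thu,Wed) (Fri,Wed,Tue,Thu) (Fri,Wed,Thu,Tue) (Fri,Thu,Tue,Wed) (Fri,Thu,Wed,Tue) — 6.
Networks=Tue: (Fri,Mon,Wed,Thu) (Fri,Mon,Thu,Wed) (Fri,Wed,Mon,Thu) (Fri,Wed,Thu,Mon) (Fri,Thu,Mon,Wed) (Fri,Thu,Wed,Mon) — 6.
Networks=Wed: (Fri,Mon,Tue,Thu) (Fri,Mon,Thu,Tue) (Fri,Tue,Mon,Thu) (Fri,Tue,Thu,Mon) (Fri,Thu,Mon,Tue) (Fri,Thu,Tue,Mon) — 6.
Networks=Thu: (Fri,Mon,Tue,Wed) (Fri,Mon,Wed,Tue) (Fri,Tue,Mon,Wed) (Fri,Tue,Wed,Mon) (Fri,Wed,Mon,Tue) (Fri,Wed,Tue,Mon) — 6.
Summing: 6 + 6 + 6 + 6 = 24.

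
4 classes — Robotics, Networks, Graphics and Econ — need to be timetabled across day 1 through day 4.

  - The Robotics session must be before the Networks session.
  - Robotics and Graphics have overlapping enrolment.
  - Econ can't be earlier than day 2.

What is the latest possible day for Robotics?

day 3

Downstream work caps Robotics at day 3.
Robotics at day 3 is achievable: Graphics in day 1; Econ in day 2; Networks in day 4; Robotics in day 3.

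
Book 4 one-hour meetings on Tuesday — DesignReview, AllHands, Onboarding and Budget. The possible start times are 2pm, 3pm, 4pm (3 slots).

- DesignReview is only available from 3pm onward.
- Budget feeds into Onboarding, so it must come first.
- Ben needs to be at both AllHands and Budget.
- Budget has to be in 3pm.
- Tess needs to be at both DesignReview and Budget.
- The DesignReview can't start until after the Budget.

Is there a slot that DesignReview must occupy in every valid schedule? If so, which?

4pm

DesignReview's window is 3pm–4pm.
Budget is fixed at 3pm, and DesignReview can't share a slot with Budget.
So DesignReview must be 4pm.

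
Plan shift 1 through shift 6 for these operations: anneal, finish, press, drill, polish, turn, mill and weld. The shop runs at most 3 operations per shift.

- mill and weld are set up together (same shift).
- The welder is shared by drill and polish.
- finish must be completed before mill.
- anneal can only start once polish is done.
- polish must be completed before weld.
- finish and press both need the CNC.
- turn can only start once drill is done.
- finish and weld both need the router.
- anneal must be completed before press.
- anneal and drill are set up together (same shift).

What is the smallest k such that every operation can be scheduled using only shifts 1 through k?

4 shifts

The precedence chain requires at least 3 distinct shifts.
With at most 3 per shift and 8 operations, at least 3 shifts are needed.
Could 3 shifts be enough, i.e. nothing placed later than shift 3? First, press must come after anneal (at shift 1 or later) → {shift 2, shift 3}; anneal must come before press (at shift 3 or earlier) → {shift 1, shift 2}; mill must come after finish (at shift 1 or later) → {shift 2, shift 3}; anneal must come after polish (at shift 1 or later) → {shift 2}; polish must come before anneal (at shift 2 or earlier) → {shift 1}; turn must come after drill (at shift 1 or later) → {shift 2, shift 3}; drill must come before turn (at shift 3 or earlier) → {shift 1, shift 2}; weld must come after polish (at shift 1 or later) → {shift 2, shift 3}; drill must be in the same shift as anneal (in {shift 2}) → {shift 2}; press must come after anneal (at shift 2 or later) → {shift 3}; turn must come after drill (at shift 2 or later) → {shift 3}. mill could then only be at {shift 2, shift 3}; try each:
- suppose mill is at shift 2; weld must be in the same shift as mill (in {shift 2}) → {shift 2}; that puts anneal, drill, mill and weld all in shift 2 — more than 3 per shift.
- suppose mill is at shift 3; weld must be in the same shift as mill (in {shift 3}) → {shift 3}; that puts press, turn, mill and weld all in shift 3 — more than 3 per shift.
Every option fails, so 3 shifts is not enough.
4 works (last occupied shift: shift 4): for example finish -> shift 1; polish -> shift 1; drill -> shift 2; press -> shift 3; weld -> shift 4; anneal -> shift 2; turn -> shift 3; mill -> shift 4.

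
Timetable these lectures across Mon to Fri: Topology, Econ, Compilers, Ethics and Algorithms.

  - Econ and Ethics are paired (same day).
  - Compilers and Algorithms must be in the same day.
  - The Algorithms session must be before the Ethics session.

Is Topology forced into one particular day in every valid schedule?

Topology can be Mon (e.g. Topology in Mon; Compilers in Mon; Ethics in Tue; Algorithms in Mon; Econ in Tue) or Tue (e.g. Compilers=Mon; Ethics=Tue; Algorithms=Mon; Econ=Tue; Topology=Tue).

No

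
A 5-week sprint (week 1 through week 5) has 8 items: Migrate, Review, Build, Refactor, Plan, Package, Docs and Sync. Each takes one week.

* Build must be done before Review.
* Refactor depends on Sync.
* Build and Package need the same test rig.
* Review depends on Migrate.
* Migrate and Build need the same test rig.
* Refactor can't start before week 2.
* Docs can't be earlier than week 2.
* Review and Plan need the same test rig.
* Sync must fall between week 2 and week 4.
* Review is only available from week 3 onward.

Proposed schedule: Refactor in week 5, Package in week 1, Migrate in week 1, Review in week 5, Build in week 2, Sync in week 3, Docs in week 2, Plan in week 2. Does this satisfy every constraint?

Yes

Review and Plan need the same test rig — holds.
Refactor depends on Sync — holds.
Sync must fall between week 2 and week 4 — holds.
Build and Package need the same test rig — holds.
Refactor can't start before week 2 — holds.
Docs can't be earlier than week 2 — holds.
Migrate and Build need the same test rig — holds.
Review depends on Migrate — holds.
Build must be done before Review — holds.
Review is only available from week 3 onward — holds.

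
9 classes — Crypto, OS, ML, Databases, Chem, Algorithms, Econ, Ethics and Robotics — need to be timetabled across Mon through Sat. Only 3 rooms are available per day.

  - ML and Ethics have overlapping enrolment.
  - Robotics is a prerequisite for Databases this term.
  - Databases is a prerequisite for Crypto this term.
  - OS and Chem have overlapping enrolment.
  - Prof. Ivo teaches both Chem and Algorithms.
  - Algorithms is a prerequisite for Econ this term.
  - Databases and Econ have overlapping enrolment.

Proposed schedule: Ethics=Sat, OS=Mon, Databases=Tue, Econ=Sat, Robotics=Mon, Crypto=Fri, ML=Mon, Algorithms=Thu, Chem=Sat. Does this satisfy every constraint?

Only 3 rooms are available per day — holds.
Robotics is a prerequisite for Databases this term — holds.
Databases is a prerequisite for Crypto this term — holds.
OS and Chem have overlapping enrolment — holds.
Prof. Ivo teaches both Chem and Algorithms — holds.
Algorithms is a prerequisite for Econ this term — holds.
ML and Ethics have overlapping enrolment — holds.
Databases and Econ have overlapping enrolment — holds.

Yes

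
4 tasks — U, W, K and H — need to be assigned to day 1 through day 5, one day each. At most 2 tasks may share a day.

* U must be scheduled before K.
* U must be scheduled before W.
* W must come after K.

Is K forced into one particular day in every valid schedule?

K can be day 2 (e.g. K=day 2, H=day 1, U=day 1, W=day 3) or day 3 (e.g. H=day 1, K=day 3, U=day 1, W=day 4).

No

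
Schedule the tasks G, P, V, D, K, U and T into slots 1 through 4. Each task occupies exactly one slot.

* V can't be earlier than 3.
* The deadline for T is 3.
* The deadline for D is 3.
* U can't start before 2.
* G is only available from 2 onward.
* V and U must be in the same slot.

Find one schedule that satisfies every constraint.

K=1, D=1, U=3, V=3, G=2, T=1, P=1

Checking: V = U = 3; G=2 in [2,4]; U=3 in [2,4]; T=1 in [1,3]; V=3 in [3,4]; D=1 in [1,3].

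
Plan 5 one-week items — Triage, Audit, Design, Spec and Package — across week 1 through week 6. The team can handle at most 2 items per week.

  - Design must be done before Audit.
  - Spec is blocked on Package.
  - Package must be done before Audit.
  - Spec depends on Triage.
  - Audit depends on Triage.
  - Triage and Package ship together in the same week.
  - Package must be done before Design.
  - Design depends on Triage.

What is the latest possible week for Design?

week 5

Precedence pushes Design to at least week 2; downstream work caps Design at week 5.
Design at week 5 is achievable: Triage in week 1, Audit in week 6, Package in week 1, Design in week 5, Spec in week 2.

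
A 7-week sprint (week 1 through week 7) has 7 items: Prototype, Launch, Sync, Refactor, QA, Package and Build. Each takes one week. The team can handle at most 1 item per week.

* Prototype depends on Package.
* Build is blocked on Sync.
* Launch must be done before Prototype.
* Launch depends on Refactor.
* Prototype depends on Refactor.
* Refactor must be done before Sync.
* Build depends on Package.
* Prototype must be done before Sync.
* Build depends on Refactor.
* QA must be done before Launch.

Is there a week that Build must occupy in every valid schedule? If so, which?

week 7

Precedence pushes Build to at least week 5.
So Build is pinned to week 7.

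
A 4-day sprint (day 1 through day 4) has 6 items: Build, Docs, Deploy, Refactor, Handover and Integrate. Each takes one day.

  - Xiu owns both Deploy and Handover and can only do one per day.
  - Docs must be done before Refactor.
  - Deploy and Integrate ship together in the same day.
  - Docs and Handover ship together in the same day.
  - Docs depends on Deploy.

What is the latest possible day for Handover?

Handover must be in the same day as Docs, which can't be before day 2, so Handover is at least day 2; Handover must be in the same day as Docs, which can't be after day 3, so Handover is at most day 3.
Handover at day 3 is achievable: Docs=day 3; Integrate=day 1; Build=day 1; Refactor=day 4; Handover=day 3; Deploy=day 1.

day 3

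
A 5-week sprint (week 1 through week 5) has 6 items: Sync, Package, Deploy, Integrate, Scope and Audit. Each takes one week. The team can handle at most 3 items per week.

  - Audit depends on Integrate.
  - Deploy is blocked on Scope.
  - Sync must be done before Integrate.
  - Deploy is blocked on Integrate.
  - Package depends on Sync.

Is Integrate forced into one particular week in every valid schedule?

Integrate can be week 2 (e.g. Integrate=week 2, Deploy=week 3, Scope=week 1, Package=week 2, Audit=week 3, Sync=week 1) or week 3 (e.g. Scope=week 1; Package=week 2; Audit=week 4; Integrate=week 3; Deploy=week 4; Sync=week 1).

No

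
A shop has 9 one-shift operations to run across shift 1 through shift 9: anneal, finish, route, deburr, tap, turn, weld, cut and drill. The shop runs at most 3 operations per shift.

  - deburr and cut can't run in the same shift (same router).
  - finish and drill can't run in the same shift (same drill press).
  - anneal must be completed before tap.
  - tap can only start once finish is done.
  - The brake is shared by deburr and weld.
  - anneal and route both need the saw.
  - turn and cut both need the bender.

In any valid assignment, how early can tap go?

shift 2

Precedence pushes tap to at least shift 2.
tap at shift 2 is achievable: anneal -> shift 1, drill -> shift 3, route -> shift 2, cut -> shift 3, weld -> shift 3, tap -> shift 2, deburr -> shift 1, finish -> shift 1, turn -> shift 2.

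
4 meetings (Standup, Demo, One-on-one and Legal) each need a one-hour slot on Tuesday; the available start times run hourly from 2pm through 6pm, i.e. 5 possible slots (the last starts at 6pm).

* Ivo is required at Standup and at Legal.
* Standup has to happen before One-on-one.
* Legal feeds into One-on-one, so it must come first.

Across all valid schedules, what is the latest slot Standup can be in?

5pm

Downstream work caps Standup at 5pm.
Standup at 5pm is achievable: Legal -> 2pm; Demo -> 2pm; Standup -> 5pm; One-on-one -> 6pm.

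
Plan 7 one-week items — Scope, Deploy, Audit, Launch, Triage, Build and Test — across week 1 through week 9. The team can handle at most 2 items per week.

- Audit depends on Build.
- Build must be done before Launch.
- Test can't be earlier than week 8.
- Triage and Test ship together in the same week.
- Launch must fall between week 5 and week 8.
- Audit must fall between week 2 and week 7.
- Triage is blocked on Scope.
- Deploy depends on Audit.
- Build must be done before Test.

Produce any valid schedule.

Launch in week 5; Test in week 8; Triage in week 8; Scope in week 1; Audit in week 2; Build in week 1; Deploy in week 3

Checking: Audit(week 2) before Deploy(week 3); Build(week 1) before Test(week 8); Build(week 1) before Launch(week 5); Build(week 1) before Audit(week 2); Scope(week 1) before Triage(week 8); Triage = Test = week 8; Launch=week 5 in [week 5,week 8]; Audit=week 2 in [week 2,week 7]; Test=week 8 in [week 8,week 9]; max 2 per week (cap 2).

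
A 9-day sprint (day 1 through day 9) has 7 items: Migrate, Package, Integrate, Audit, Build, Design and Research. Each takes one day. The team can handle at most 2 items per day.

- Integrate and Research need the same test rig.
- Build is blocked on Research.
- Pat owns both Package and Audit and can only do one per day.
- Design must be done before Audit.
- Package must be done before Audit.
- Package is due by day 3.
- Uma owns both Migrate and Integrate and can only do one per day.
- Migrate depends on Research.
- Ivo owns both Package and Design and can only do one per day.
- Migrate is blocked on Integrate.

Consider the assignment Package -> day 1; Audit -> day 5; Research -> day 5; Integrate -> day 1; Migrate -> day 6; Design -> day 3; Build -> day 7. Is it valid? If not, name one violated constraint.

Integrate and Research need the same test rig — holds.
Pat owns both Package and Audit and can only do one per day — holds.
Migrate depends on Research — holds.
Package must be done before Audit — holds.
Design must be done before Audit — holds.
Uma owns both Migrate and Integrate and can only do one per day — holds.
The team can handle at most 2 items per day — holds.
Package is due by day 3 — holds.
Migrate is blocked on Integrate — holds.
Ivo owns both Package and Design and can only do one per day — holds.
Build is blocked on Research — holds.

Yes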